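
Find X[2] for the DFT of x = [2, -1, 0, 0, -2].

X[2] = Σ(n=0 to 4) x[n] · ω_5^(2n) where ω_5 = e^(-2πi/5)
= (2)·ω_5^0 + (-1)·ω_5^2 + (0)·ω_5^4 + (0)·ω_5^6 + (-2)·ω_5^8

X[2] = 4.4271-0.5878i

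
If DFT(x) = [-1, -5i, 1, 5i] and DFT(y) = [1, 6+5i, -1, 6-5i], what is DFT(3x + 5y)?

By linearity: DFT(3x + 5y) = 3·DFT(x) + 5·DFT(y)
= 3·[-1, -5i, 1, 5i] + 5·[1, 6+5i, -1, 6-5i]

Computing element-wise:
Z[0] = 3·(-1) + 5·(1) = 2
Z[1] = 3·(-5i) + 5·(6+5i) = 30+10i
Z[2] = 3·(1) + 5·(-1) = -2
Z[3] = 3·(5i) + 5·(6-5i) = 30-10i

DFT(3x + 5y) = 3·X + 5·Y = [2, 30+10i, -2, 30-10i]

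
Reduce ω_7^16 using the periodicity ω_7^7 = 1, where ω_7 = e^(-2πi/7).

Since ω_7^7 = 1, powers reduce modulo 7.
16 mod 7 = 2
So ω_7^16 = ω_7^2 = e^(-2πi·2/7)

ω_7^16 = ω_7^2 = -0.2225-0.9749i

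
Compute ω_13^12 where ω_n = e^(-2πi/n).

ω_13^12 = e^(-2πi·12/13)
= cos(-2π·12/13) + i·sin(-2π·12/13)
= cos(-24π/13) + i·sin(-24π/13)

ω_13^12 = cos(-24π/13) + i·sin(-24π/13) = 0.8855+0.4647i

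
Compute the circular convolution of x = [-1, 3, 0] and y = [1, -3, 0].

(x ⊛ y)[n] = Σ(m=0 to 2) x[m] · y[(n-m) mod 3]

Computing each output sample:
(x ⊛ y)[0] = -1
(x ⊛ y)[1] = 6
(x ⊛ y)[2] = -9

x ⊛ y = [-1, 6, -9]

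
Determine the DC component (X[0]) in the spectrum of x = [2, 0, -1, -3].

X[0] = Σ(n=0 to 3) x[n] · ω_4^0 = Σ x[n]
= (2) + (0) + (-1) + (-3)

X[0] = -2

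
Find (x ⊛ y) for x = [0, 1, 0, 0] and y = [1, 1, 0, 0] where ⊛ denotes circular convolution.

(x ⊛ y)[n] = Σ(m=0 to 3) x[m] · y[(n-m) mod 4]

Computing each output sample:
(x ⊛ y)[0] = 0
(x ⊛ y)[1] = 1
(x ⊛ y)[2] = 1
(x ⊛ y)[3] = 0

x ⊛ y = [0, 1, 1, 0]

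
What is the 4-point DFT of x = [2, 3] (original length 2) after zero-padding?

Original 2-point DFT: [5, -1]
Zero-padded 4-point DFT provides frequency interpolation.

DFT_4([x, 0, ...]) = [5, 2-3i, -1, 2+3i]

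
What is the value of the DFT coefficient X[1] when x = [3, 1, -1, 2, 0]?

X[1] = Σ(n=0 to 4) x[n] · ω_5^(1n) where ω_5 = e^(-2πi/5)
= (3)·ω_5^0 + (1)·ω_5^1 + (-1)·ω_5^2 + (2)·ω_5^3 + (0)·ω_5^4

X[1] = 2.5000+0.8123i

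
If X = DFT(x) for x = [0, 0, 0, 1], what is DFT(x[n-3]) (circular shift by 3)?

Time shift by 3: X_shifted[k] = ω_4^(3k) · X[k]
Shifted x = [0, 0, 1, 0]

DFT(x[n-3]) = [1, -1, 1, -1]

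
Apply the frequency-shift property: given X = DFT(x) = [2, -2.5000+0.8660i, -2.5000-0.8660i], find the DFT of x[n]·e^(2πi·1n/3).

Modulation property: DFT(ω_3^(-1n)·x[n]) = X[(k-1) mod 3], so circularly shift X by 1 positions.

X[k-1] = [-2.5000-0.8660i, 2, -2.5000+0.8660i]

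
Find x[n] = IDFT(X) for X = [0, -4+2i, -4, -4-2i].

x[n] = (1/4) Σ(k=0 to 3) X[k] · e^(2πikn/4)

Computing each x[n]:
x[0] = -3
x[1] = 0
x[2] = 1
x[3] = 2

x = [-3, 0, 1, 2]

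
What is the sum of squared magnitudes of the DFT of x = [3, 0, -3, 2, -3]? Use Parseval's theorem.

Parseval: Σ|x[n]|² = (1/N)Σ|X[k]|², so Σ|X[k]|² = N·Σ|x[n]|² = 5·31.0000

Σ|X[k]|² = N·Σ|x[n]|² = 5·31.0000 = 155.0000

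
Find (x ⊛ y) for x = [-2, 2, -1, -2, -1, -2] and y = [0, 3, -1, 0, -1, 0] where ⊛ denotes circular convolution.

(x ⊛ y)[n] = Σ(m=0 to 5) x[m] · y[(n-m) mod 6]

Computing each output sample:
(x ⊛ y)[0] = -4
(x ⊛ y)[1] = -2
(x ⊛ y)[2] = 9
(x ⊛ y)[3] = -3
(x ⊛ y)[4] = -3
(x ⊛ y)[5] = -3

x ⊛ y = [-4, -2, 9, -3, -3, -3]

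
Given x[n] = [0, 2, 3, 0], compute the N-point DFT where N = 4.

X[k] = Σ(n=0 to 3) x[n] · ω_4^(nk)
where ω_4 = e^(-2πi/4)

Computing each X[k]:
X[0] = 5
X[1] = -3-2i
X[2] = 1
X[3] = -3+2i

X = [5, -3-2i, 1, -3+2i]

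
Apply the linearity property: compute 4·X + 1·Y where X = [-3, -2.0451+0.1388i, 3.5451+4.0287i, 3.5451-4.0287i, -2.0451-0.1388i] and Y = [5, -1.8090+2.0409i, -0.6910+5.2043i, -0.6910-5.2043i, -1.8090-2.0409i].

By linearity: DFT(4x + 1y) = 4·DFT(x) + 1·DFT(y)
= 4·[-3, -2.0451+0.1388i, 3.5451+4.0287i, 3.5451-4.0287i, -2.0451-0.1388i] + 1·[5, -1.8090+2.0409i, -0.6910+5.2043i, -0.6910-5.2043i, -1.8090-2.0409i]

Computing element-wise:
Z[0] = 4·(-3) + 1·(5) = -7
Z[1] = 4·(-2.0451+0.1388i) + 1·(-1.8090+2.0409i) = -9.9894+2.5961i
Z[2] = 4·(3.5451+4.0287i) + 1·(-0.6910+5.2043i) = 13.4894+21.3191i
Z[3] = 4·(3.5451-4.0287i) + 1·(-0.6910-5.2043i) = 13.4894-21.3191i
Z[4] = 4·(-2.0451-0.1388i) + 1·(-1.8090-2.0409i) = -9.9894-2.5961i

DFT(4x + 1y) = 4·X + 1·Y = [-7, -9.9894+2.5961i, 13.4894+21.3191i, 13.4894-21.3191i, -9.9894-2.5961i]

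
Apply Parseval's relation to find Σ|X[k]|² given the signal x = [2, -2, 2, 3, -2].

Parseval: Σ|x[n]|² = (1/N)Σ|X[k]|², so Σ|X[k]|² = N·Σ|x[n]|² = 5·25.0000

Σ|X[k]|² = N·Σ|x[n]|² = 5·25.0000 = 125.0000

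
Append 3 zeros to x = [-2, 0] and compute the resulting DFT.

Original 2-point DFT: [-2, -2]
Zero-padded 5-point DFT provides frequency interpolation.

DFT_5([x, 0, ...]) = [-2, -2, -2, -2, -2]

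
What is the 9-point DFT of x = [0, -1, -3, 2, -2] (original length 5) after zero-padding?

Original 5-point DFT: [-4, -0.1180+1.9879i, 2.1180-5.3431i, 2.1180+5.3431i, -0.1180-1.9879i]
Zero-padded 9-point DFT provides frequency interpolation.

DFT_9([x, 0, ...]) = [-4, -0.4076+2.5492i, 0.1133+2.4573i, 5, -2.7057-5.2880i, -2.7057+5.2880i, 5, 0.1133-2.4573i, -0.4076-2.5492i]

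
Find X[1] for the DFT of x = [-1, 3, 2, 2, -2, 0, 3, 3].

X[1] = Σ(n=0 to 7) x[n] · ω_8^(1n) where ω_8 = e^(-2πi/8)
= (-1)·ω_8^0 + (3)·ω_8^1 + (2)·ω_8^2 + (2)·ω_8^3 + (-2)·ω_8^4 + (0)·ω_8^5 + (3)·ω_8^6 + (3)·ω_8^7

X[1] = 3.8284-0.4142i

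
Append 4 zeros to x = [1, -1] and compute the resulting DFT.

Original 2-point DFT: [0, 2]
Zero-padded 6-point DFT provides frequency interpolation.

DFT_6([x, 0, ...]) = [0, 0.5000+0.8660i, 1.5000+0.8660i, 2, 1.5000-0.8660i, 0.5000-0.8660i]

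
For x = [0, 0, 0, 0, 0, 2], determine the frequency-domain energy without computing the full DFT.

Parseval: Σ|x[n]|² = (1/N)Σ|X[k]|², so Σ|X[k]|² = N·Σ|x[n]|² = 6·4.0000

Σ|X[k]|² = N·Σ|x[n]|² = 6·4.0000 = 24.0000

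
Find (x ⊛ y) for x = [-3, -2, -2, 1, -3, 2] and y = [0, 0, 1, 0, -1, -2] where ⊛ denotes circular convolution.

(x ⊛ y)[n] = Σ(m=0 to 5) x[m] · y[(n-m) mod 6]

Computing each output sample:
(x ⊛ y)[0] = 3
(x ⊛ y)[1] = 5
(x ⊛ y)[2] = -2
(x ⊛ y)[3] = 2
(x ⊛ y)[4] = -3
(x ⊛ y)[5] = 9

x ⊛ y = [3, 5, -2, 2, -3, 9]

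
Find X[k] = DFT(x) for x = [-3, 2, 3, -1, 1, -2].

X[k] = Σ(n=0 to 5) x[n] · ω_6^(nk)
where ω_6 = e^(-2πi/6)

Computing each X[k]:
X[0] = 0
X[1] = -4.0000-5.1962i
X[2] = -6.0000-1.7321i
X[3] = 2
X[4] = -6.0000+1.7321i
X[5] = -4.0000+5.1962i

X = [0, -4.0000-5.1962i, -6.0000-1.7321i, 2, -6.0000+1.7321i, -4.0000+5.1962i]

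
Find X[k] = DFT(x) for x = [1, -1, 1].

X[k] = Σ(n=0 to 2) x[n] · ω_3^(nk)
where ω_3 = e^(-2πi/3)

Computing each X[k]:
X[0] = 1
X[1] = 1.0000+1.7321i
X[2] = 1.0000-1.7321i

X = [1, 1.0000+1.7321i, 1.0000-1.7321i]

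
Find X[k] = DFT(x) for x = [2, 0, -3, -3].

X[k] = Σ(n=0 to 3) x[n] · ω_4^(nk)
where ω_4 = e^(-2πi/4)

Computing each X[k]:
X[0] = -4
X[1] = 5-3i
X[2] = 2
X[3] = 5+3i

X = [-4, 5-3i, 2, 5+3i]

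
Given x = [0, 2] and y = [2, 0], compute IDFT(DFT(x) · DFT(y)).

(x ⊛ y)[n] = Σ(m=0 to 1) x[m] · y[(n-m) mod 2]

Computing each output sample:
(x ⊛ y)[0] = 0
(x ⊛ y)[1] = 4

x ⊛ y = [0, 4]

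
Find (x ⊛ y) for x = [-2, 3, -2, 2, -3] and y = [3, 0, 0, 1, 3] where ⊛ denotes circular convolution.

(x ⊛ y)[n] = Σ(m=0 to 4) x[m] · y[(n-m) mod 5]

Computing each output sample:
(x ⊛ y)[0] = 1
(x ⊛ y)[1] = 5
(x ⊛ y)[2] = -3
(x ⊛ y)[3] = -5
(x ⊛ y)[4] = -12

x ⊛ y = [1, 5, -3, -5, -12]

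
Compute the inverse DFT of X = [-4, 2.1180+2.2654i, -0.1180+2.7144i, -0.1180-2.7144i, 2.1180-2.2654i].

x[n] = (1/5) Σ(k=0 to 4) X[k] · e^(2πikn/5)

Computing each x[n]:
x[0] = 0
x[1] = -2
x[2] = -1
x[3] = -2
x[4] = 1

x = [0, -2, -1, -2, 1]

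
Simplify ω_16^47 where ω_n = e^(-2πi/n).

Since ω_16^16 = 1, powers reduce modulo 16.
47 mod 16 = 15
So ω_16^47 = ω_16^15 = e^(-2πi·15/16)

ω_16^47 = ω_16^15 = 0.9239+0.3827i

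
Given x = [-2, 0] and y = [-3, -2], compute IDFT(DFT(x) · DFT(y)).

(x ⊛ y)[n] = Σ(m=0 to 1) x[m] · y[(n-m) mod 2]

Computing each output sample:
(x ⊛ y)[0] = 6
(x ⊛ y)[1] = 4

x ⊛ y = [6, 4]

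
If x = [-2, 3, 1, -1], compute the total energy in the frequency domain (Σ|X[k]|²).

Parseval: Σ|x[n]|² = (1/N)Σ|X[k]|², so Σ|X[k]|² = N·Σ|x[n]|² = 4·15.0000

Σ|X[k]|² = N·Σ|x[n]|² = 4·15.0000 = 60.0000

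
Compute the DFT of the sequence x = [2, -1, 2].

X[k] = Σ(n=0 to 2) x[n] · ω_3^(nk)
where ω_3 = e^(-2πi/3)

Computing each X[k]:
X[0] = 3
X[1] = 1.5000+2.5981i
X[2] = 1.5000-2.5981i

X = [3, 1.5000+2.5981i, 1.5000-2.5981i]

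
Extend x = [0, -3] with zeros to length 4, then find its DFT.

Original 2-point DFT: [-3, 3]
Zero-padded 4-point DFT provides frequency interpolation.

DFT_4([x, 0, ...]) = [-3, 3i, 3, -3i]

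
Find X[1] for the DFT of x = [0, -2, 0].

X[1] = Σ(n=0 to 2) x[n] · ω_3^(1n) where ω_3 = e^(-2πi/3)
= (0)·ω_3^0 + (-2)·ω_3^1 + (0)·ω_3^2

X[1] = 1.0000+1.7321i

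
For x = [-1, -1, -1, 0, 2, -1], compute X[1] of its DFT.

X[1] = Σ(n=0 to 5) x[n] · ω_6^(1n) where ω_6 = e^(-2πi/6)
= (-1)·ω_6^0 + (-1)·ω_6^1 + (-1)·ω_6^2 + (0)·ω_6^3 + (2)·ω_6^4 + (-1)·ω_6^5

X[1] = -2.5000+2.5981i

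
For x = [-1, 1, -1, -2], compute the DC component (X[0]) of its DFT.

X[0] = Σ(n=0 to 3) x[n] · ω_4^0 = Σ x[n]
= (-1) + (1) + (-1) + (-2)

X[0] = -3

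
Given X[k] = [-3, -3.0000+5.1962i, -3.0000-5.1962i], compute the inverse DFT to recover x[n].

x[n] = (1/3) Σ(k=0 to 2) X[k] · e^(2πikn/3)

Computing each x[n]:
x[0] = -3
x[1] = -3
x[2] = 3

x = [-3, -3, 3]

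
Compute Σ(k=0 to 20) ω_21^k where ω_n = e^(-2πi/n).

Sum of all nth roots of unity equals 0 for n > 1 (geometric series with r ≠ 1).

0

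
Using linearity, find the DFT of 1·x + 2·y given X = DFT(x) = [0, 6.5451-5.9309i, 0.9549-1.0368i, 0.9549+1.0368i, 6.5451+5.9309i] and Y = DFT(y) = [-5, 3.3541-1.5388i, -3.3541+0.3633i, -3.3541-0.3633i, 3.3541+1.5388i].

By linearity: DFT(1x + 2y) = 1·DFT(x) + 2·DFT(y)
= 1·[0, 6.5451-5.9309i, 0.9549-1.0368i, 0.9549+1.0368i, 6.5451+5.9309i] + 2·[-5, 3.3541-1.5388i, -3.3541+0.3633i, -3.3541-0.3633i, 3.3541+1.5388i]

Computing element-wise:
Z[0] = 1·(0) + 2·(-5) = -10
Z[1] = 1·(6.5451-5.9309i) + 2·(3.3541-1.5388i) = 13.2533-9.0085i
Z[2] = 1·(0.9549-1.0368i) + 2·(-3.3541+0.3633i) = -5.7533-0.3102i
Z[3] = 1·(0.9549+1.0368i) + 2·(-3.3541-0.3633i) = -5.7533+0.3102i
Z[4] = 1·(6.5451+5.9309i) + 2·(3.3541+1.5388i) = 13.2533+9.0085i

DFT(1x + 2y) = 1·X + 2·Y = [-10, 13.2533-9.0085i, -5.7533-0.3102i, -5.7533+0.3102i, 13.2533+9.0085i]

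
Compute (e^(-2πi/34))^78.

Since ω_34^34 = 1, powers reduce modulo 34.
78 mod 34 = 10
So ω_34^78 = ω_34^10 = e^(-2πi·10/34)

ω_34^78 = ω_34^10 = -0.2737-0.9618i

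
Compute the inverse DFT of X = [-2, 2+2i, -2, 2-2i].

x[n] = (1/4) Σ(k=0 to 3) X[k] · e^(2πikn/4)

Computing each x[n]:
x[0] = 0
x[1] = -1
x[2] = -2
x[3] = 1

x = [0, -1, -2, 1]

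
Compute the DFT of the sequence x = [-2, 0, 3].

X[k] = Σ(n=0 to 2) x[n] · ω_3^(nk)
where ω_3 = e^(-2πi/3)

Computing each X[k]:
X[0] = 1
X[1] = -3.5000+2.5981i
X[2] = -3.5000-2.5981i

X = [1, -3.5000+2.5981i, -3.5000-2.5981i]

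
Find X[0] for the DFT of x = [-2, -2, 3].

X[0] = Σ(n=0 to 2) x[n] · ω_3^0 = Σ x[n]
= (-2) + (-2) + (3)

X[0] = -1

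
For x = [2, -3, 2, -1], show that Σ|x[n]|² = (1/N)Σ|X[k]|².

Time domain:
Σ|x[n]|² = |2|² + |-3|² + |2|² + |-1|² = 18.0000

Frequency domain:
(1/4)Σ|X[k]|² = (1/4)(|0|² + |2i|² + |8|² + |-2i|²) = (1/4)·72.0000 = 18.0000

Both sides agree, confirming Parseval's theorem.

Σ|x[n]|² = (1/N)Σ|X[k]|² = 18.0000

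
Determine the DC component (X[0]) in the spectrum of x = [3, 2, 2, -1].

X[0] = Σ(n=0 to 3) x[n] · ω_4^0 = Σ x[n]
= (3) + (2) + (2) + (-1)

X[0] = 6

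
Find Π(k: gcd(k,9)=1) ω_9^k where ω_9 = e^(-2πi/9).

The primitive 9th roots of unity are ω_9^k for k coprime to 9: k ∈ {1, 2, 4, 5, 7, 8}
Their product equals the constant term of the cyclotomic polynomial Φ_9(x) up to sign.
For n ≥ 3, the product of all primitive nth roots of unity is 1. (For n=1 it is 1; for n=2 it is -1.)

1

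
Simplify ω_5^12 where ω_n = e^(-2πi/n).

Since ω_5^5 = 1, powers reduce modulo 5.
12 mod 5 = 2
So ω_5^12 = ω_5^2 = e^(-2πi·2/5)

ω_5^12 = ω_5^2 = -0.8090-0.5878i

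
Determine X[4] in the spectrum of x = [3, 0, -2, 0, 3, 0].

X[4] = Σ(n=0 to 5) x[n] · ω_6^(4n) where ω_6 = e^(-2πi/6)
= (3)·ω_6^0 + (0)·ω_6^4 + (-2)·ω_6^8 + (0)·ω_6^12 + (3)·ω_6^16 + (0)·ω_6^20

X[4] = 2.5000+4.3301i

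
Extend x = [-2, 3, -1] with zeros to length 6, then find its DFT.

Original 3-point DFT: [0, -3.0000-3.4641i, -3.0000+3.4641i]
Zero-padded 6-point DFT provides frequency interpolation.

DFT_6([x, 0, ...]) = [0, -1.7321i, -3.0000-3.4641i, -6, -3.0000+3.4641i, 1.7321i]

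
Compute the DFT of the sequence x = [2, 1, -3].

X[k] = Σ(n=0 to 2) x[n] · ω_3^(nk)
where ω_3 = e^(-2πi/3)

Computing each X[k]:
X[0] = 0
X[1] = 3.0000-3.4641i
X[2] = 3.0000+3.4641i

X = [0, 3.0000-3.4641i, 3.0000+3.4641i]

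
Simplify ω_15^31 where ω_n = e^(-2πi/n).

Since ω_15^15 = 1, powers reduce modulo 15.
31 mod 15 = 1
So ω_15^31 = ω_15^1 = e^(-2πi·1/15)

ω_15^31 = ω_15^1 = 0.9135-0.4067i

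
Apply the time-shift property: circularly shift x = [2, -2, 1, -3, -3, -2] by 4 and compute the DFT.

Time shift by 4: X_shifted[k] = ω_6^(4k) · X[k]
Shifted x = [1, -3, -3, -2, 2, -2]

DFT(x[n-4]) = [-7, 1.0000+5.1962i, 2.0000-3.4641i, 7, 2.0000+3.4641i, 1.0000-5.1962i]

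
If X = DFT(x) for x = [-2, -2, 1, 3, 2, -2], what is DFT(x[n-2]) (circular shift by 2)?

Time shift by 2: X_shifted[k] = ω_6^(2k) · X[k]
Shifted x = [2, -2, -2, -2, 1, 3]

DFT(x[n-2]) = [0, 5.0000+6.9282i, 1.7321i, 2, -1.7321i, 5.0000-6.9282i]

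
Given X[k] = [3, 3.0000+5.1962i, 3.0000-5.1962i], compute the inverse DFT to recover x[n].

x[n] = (1/3) Σ(k=0 to 2) X[k] · e^(2πikn/3)

Computing each x[n]:
x[0] = 3
x[1] = -3
x[2] = 3

x = [3, -3, 3]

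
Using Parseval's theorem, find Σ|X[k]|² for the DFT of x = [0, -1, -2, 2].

Parseval: Σ|x[n]|² = (1/N)Σ|X[k]|², so Σ|X[k]|² = N·Σ|x[n]|² = 4·9.0000

Σ|X[k]|² = N·Σ|x[n]|² = 4·9.0000 = 36.0000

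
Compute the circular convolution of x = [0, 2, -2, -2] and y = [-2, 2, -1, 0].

(x ⊛ y)[n] = Σ(m=0 to 3) x[m] · y[(n-m) mod 4]

Computing each output sample:
(x ⊛ y)[0] = -2
(x ⊛ y)[1] = -2
(x ⊛ y)[2] = 8
(x ⊛ y)[3] = -2

x ⊛ y = [-2, -2, 8, -2]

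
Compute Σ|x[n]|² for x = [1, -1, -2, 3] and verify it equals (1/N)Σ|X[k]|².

Time domain:
Σ|x[n]|² = |1|² + |-1|² + |-2|² + |3|² = 15.0000

Frequency domain:
(1/4)Σ|X[k]|² = (1/4)(|1|² + |3+4i|² + |-3|² + |3-4i|²) = (1/4)·60.0000 = 15.0000

Both sides agree, confirming Parseval's theorem.

Σ|x[n]|² = (1/N)Σ|X[k]|² = 15.0000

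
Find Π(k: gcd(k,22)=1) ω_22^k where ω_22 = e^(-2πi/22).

The primitive 22nd roots of unity are ω_22^k for k coprime to 22: k ∈ {1, 3, 5, 7, 9, 13, 15, 17, 19, 21}
Their product equals the constant term of the cyclotomic polynomial Φ_22(x) up to sign.
For n ≥ 3, the product of all primitive nth roots of unity is 1. (For n=1 it is 1; for n=2 it is -1.)

1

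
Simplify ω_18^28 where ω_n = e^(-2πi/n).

Since ω_18^18 = 1, powers reduce modulo 18.
28 mod 18 = 10
So ω_18^28 = ω_18^10 = e^(-2πi·10/18)

ω_18^28 = ω_18^10 = -0.9397+0.3420i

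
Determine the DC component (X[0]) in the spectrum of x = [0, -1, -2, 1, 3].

X[0] = Σ(n=0 to 4) x[n] · ω_5^0 = Σ x[n]
= (0) + (-1) + (-2) + (1) + (3)

X[0] = 1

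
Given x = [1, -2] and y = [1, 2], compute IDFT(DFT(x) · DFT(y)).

(x ⊛ y)[n] = Σ(m=0 to 1) x[m] · y[(n-m) mod 2]

Computing each output sample:
(x ⊛ y)[0] = -3
(x ⊛ y)[1] = 0

x ⊛ y = [-3, 0]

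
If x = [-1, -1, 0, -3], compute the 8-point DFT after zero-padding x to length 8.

Original 4-point DFT: [-5, -1-2i, 3, -1+2i]
Zero-padded 8-point DFT provides frequency interpolation.

DFT_8([x, 0, ...]) = [-5, 0.4142+2.8284i, -1-2i, -2.4142+2.8284i, 3, -2.4142-2.8284i, -1+2i, 0.4142-2.8284i]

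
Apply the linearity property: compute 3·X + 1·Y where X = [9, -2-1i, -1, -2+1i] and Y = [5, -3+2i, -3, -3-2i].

By linearity: DFT(3x + 1y) = 3·DFT(x) + 1·DFT(y)
= 3·[9, -2-1i, -1, -2+1i] + 1·[5, -3+2i, -3, -3-2i]

Computing element-wise:
Z[0] = 3·(9) + 1·(5) = 32
Z[1] = 3·(-2-1i) + 1·(-3+2i) = -9-1i
Z[2] = 3·(-1) + 1·(-3) = -6
Z[3] = 3·(-2+1i) + 1·(-3-2i) = -9+1i

DFT(3x + 1y) = 3·X + 1·Y = [32, -9-1i, -6, -9+1i]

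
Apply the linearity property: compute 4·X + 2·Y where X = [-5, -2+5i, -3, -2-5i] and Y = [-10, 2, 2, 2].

By linearity: DFT(4x + 2y) = 4·DFT(x) + 2·DFT(y)
= 4·[-5, -2+5i, -3, -2-5i] + 2·[-10, 2, 2, 2]

Computing element-wise:
Z[0] = 4·(-5) + 2·(-10) = -40
Z[1] = 4·(-2+5i) + 2·(2) = -4+20i
Z[2] = 4·(-3) + 2·(2) = -8
Z[3] = 4·(-2-5i) + 2·(2) = -4-20i

DFT(4x + 2y) = 4·X + 2·Y = [-40, -4+20i, -8, -4-20i]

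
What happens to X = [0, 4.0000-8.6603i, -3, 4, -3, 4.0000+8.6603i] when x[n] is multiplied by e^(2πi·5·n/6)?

Modulation property: DFT(ω_6^(-5n)·x[n]) = X[(k-5) mod 6], so circularly shift X by 5 positions.

X[k-5] = [4.0000-8.6603i, -3, 4, -3, 4.0000+8.6603i, 0]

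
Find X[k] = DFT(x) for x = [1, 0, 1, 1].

X[k] = Σ(n=0 to 3) x[n] · ω_4^(nk)
where ω_4 = e^(-2πi/4)

Computing each X[k]:
X[0] = 3
X[1] = 1i
X[2] = 1
X[3] = -1i

X = [3, 1i, 1, -1i]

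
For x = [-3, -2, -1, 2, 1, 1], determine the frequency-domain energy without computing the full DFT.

Parseval: Σ|x[n]|² = (1/N)Σ|X[k]|², so Σ|X[k]|² = N·Σ|x[n]|² = 6·20.0000

Σ|X[k]|² = N·Σ|x[n]|² = 6·20.0000 = 120.0000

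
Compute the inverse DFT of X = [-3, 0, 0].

x[n] = (1/3) Σ(k=0 to 2) X[k] · e^(2πikn/3)

Computing each x[n]:
x[0] = -1
x[1] = -1
x[2] = -1

x = [-1, -1, -1]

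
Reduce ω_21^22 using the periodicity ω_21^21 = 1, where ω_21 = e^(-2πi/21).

Since ω_21^21 = 1, powers reduce modulo 21.
22 mod 21 = 1
So ω_21^22 = ω_21^1 = e^(-2πi·1/21)

ω_21^22 = ω_21^1 = 0.9556-0.2948i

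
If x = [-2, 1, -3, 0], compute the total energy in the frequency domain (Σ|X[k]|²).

Parseval: Σ|x[n]|² = (1/N)Σ|X[k]|², so Σ|X[k]|² = N·Σ|x[n]|² = 4·14.0000

Σ|X[k]|² = N·Σ|x[n]|² = 4·14.0000 = 56.0000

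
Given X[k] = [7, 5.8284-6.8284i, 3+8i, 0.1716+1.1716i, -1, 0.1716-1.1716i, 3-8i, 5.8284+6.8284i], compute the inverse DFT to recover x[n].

x[n] = (1/8) Σ(k=0 to 7) X[k] · e^(2πikn/8)

Computing each x[n]:
x[0] = 3
x[1] = 1
x[2] = 2
x[3] = 3
x[4] = 0
x[5] = -3
x[6] = -2
x[7] = 3

x = [3, 1, 2, 3, 0, -3, -2, 3]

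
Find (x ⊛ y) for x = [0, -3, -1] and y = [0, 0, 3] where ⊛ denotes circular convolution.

(x ⊛ y)[n] = Σ(m=0 to 2) x[m] · y[(n-m) mod 3]

Computing each output sample:
(x ⊛ y)[0] = -9
(x ⊛ y)[1] = -3
(x ⊛ y)[2] = 0

x ⊛ y = [-9, -3, 0]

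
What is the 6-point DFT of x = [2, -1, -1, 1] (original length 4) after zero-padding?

Original 4-point DFT: [1, 3+2i, 1, 3-2i]
Zero-padded 6-point DFT provides frequency interpolation.

DFT_6([x, 0, ...]) = [1, 1.0000+1.7321i, 4, 1, 4, 1.0000-1.7321i]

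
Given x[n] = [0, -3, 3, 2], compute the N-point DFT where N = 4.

X[k] = Σ(n=0 to 3) x[n] · ω_4^(nk)
where ω_4 = e^(-2πi/4)

Computing each X[k]:
X[0] = 2
X[1] = -3+5i
X[2] = 4
X[3] = -3-5i

X = [2, -3+5i, 4, -3-5i]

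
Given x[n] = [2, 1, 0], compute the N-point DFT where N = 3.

X[k] = Σ(n=0 to 2) x[n] · ω_3^(nk)
where ω_3 = e^(-2πi/3)

Computing each X[k]:
X[0] = 3
X[1] = 1.5000-0.8660i
X[2] = 1.5000+0.8660i

X = [3, 1.5000-0.8660i, 1.5000+0.8660i]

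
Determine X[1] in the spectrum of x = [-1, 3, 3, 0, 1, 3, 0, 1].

X[1] = Σ(n=0 to 7) x[n] · ω_8^(1n) where ω_8 = e^(-2πi/8)
= (-1)·ω_8^0 + (3)·ω_8^1 + (3)·ω_8^2 + (0)·ω_8^3 + (1)·ω_8^4 + (3)·ω_8^5 + (0)·ω_8^6 + (1)·ω_8^7

X[1] = -1.2929-2.2929i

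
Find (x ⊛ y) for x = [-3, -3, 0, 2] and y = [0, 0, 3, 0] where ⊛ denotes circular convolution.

(x ⊛ y)[n] = Σ(m=0 to 3) x[m] · y[(n-m) mod 4]

Computing each output sample:
(x ⊛ y)[0] = 0
(x ⊛ y)[1] = 6
(x ⊛ y)[2] = -9
(x ⊛ y)[3] = -9

x ⊛ y = [0, 6, -9, -9]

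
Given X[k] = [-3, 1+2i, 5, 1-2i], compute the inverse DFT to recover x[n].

x[n] = (1/4) Σ(k=0 to 3) X[k] · e^(2πikn/4)

Computing each x[n]:
x[0] = 1
x[1] = -3
x[2] = 0
x[3] = -1

x = [1, -3, 0, -1]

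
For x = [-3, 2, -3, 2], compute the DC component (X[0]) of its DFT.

X[0] = Σ(n=0 to 3) x[n] · ω_4^0 = Σ x[n]
= (-3) + (2) + (-3) + (2)

X[0] = -2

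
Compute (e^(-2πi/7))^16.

Since ω_7^7 = 1, powers reduce modulo 7.
16 mod 7 = 2
So ω_7^16 = ω_7^2 = e^(-2πi·2/7)

ω_7^16 = ω_7^2 = -0.2225-0.9749i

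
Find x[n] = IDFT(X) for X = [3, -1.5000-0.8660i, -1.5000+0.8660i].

x[n] = (1/3) Σ(k=0 to 2) X[k] · e^(2πikn/3)

Computing each x[n]:
x[0] = 0
x[1] = 2
x[2] = 1

x = [0, 2, 1]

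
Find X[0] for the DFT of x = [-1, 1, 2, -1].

X[0] = Σ(n=0 to 3) x[n] · ω_4^0 = Σ x[n]
= (-1) + (1) + (2) + (-1)

X[0] = 1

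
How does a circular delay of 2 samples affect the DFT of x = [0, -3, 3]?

Time shift by 2: X_shifted[k] = ω_3^(2k) · X[k]
Shifted x = [-3, 3, 0]

DFT(x[n-2]) = [0, -4.5000-2.5981i, -4.5000+2.5981i]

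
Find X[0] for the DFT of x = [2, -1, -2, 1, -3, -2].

X[0] = Σ(n=0 to 5) x[n] · ω_6^0 = Σ x[n]
= (2) + (-1) + (-2) + (1) + (-3) + (-2)

X[0] = -5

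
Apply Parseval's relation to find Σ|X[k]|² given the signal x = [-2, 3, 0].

Parseval: Σ|x[n]|² = (1/N)Σ|X[k]|², so Σ|X[k]|² = N·Σ|x[n]|² = 3·13.0000

Σ|X[k]|² = N·Σ|x[n]|² = 3·13.0000 = 39.0000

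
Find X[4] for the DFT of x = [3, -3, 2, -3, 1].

X[4] = Σ(n=0 to 4) x[n] · ω_5^(4n) where ω_5 = e^(-2πi/5)
= (3)·ω_5^0 + (-3)·ω_5^4 + (2)·ω_5^8 + (-3)·ω_5^12 + (1)·ω_5^16

X[4] = 3.1910-0.8653i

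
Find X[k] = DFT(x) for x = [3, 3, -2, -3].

X[k] = Σ(n=0 to 3) x[n] · ω_4^(nk)
where ω_4 = e^(-2πi/4)

Computing each X[k]:
X[0] = 1
X[1] = 5-6i
X[2] = 1
X[3] = 5+6i

X = [1, 5-6i, 1, 5+6i]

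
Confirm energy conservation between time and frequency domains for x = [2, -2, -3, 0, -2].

Time domain:
Σ|x[n]|² = |2|² + |-2|² + |-3|² + |0|² + |-2|² = 21.0000

Frequency domain:
(1/5)Σ|X[k]|² = (1/5)(|-5|² + |3.1910+1.7634i|² + |4.3090-2.8532i|² + |4.3090+2.8532i|² + |3.1910-1.7634i|²) = (1/5)·105.0000 = 21.0000

Both sides agree, confirming Parseval's theorem.

Σ|x[n]|² = (1/N)Σ|X[k]|² = 21.0000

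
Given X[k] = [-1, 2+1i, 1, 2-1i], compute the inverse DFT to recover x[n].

x[n] = (1/4) Σ(k=0 to 3) X[k] · e^(2πikn/4)

Computing each x[n]:
x[0] = 1
x[1] = -1
x[2] = -1
x[3] = 0

x = [1, -1, -1, 0]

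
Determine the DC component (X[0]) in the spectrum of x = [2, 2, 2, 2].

X[0] = Σ(n=0 to 3) x[n] · ω_4^0 = Σ x[n]
= (2) + (2) + (2) + (2)

X[0] = 8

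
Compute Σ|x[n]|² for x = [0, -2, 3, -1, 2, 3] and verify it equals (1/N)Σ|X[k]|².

Time domain:
Σ|x[n]|² = |0|² + |-2|² + |3|² + |-1|² + |2|² + |3|² = 27.0000

Frequency domain:
(1/6)Σ|X[k]|² = (1/6)(|5|² + |-1.0000+3.4641i|² + |-4.0000+5.1962i|² + |5|² + |-4.0000-5.1962i|² + |-1.0000-3.4641i|²) = (1/6)·162.0000 = 27.0000

Both sides agree, confirming Parseval's theorem.

Σ|x[n]|² = (1/N)Σ|X[k]|² = 27.0000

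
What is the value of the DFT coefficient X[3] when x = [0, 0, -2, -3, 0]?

X[3] = Σ(n=0 to 4) x[n] · ω_5^(3n) where ω_5 = e^(-2πi/5)
= (0)·ω_5^0 + (0)·ω_5^3 + (-2)·ω_5^6 + (-3)·ω_5^9 + (0)·ω_5^12

X[3] = -1.5451-0.9511i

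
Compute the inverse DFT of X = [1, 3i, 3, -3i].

x[n] = (1/4) Σ(k=0 to 3) X[k] · e^(2πikn/4)

Computing each x[n]:
x[0] = 1
x[1] = -2
x[2] = 1
x[3] = 1

x = [1, -2, 1, 1]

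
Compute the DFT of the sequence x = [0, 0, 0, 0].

X[k] = Σ(n=0 to 3) x[n] · ω_4^(nk)
where ω_4 = e^(-2πi/4)

Computing each X[k]:
X[0] = 0
X[1] = 0
X[2] = 0
X[3] = 0

X = [0, 0, 0, 0]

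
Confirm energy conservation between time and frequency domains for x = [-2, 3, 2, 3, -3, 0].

Time domain:
Σ|x[n]|² = |-2|² + |3|² + |2|² + |3|² + |-3|² + |0|² = 35.0000

Frequency domain:
(1/6)Σ|X[k]|² = (1/6)(|3|² + |-3.0000-6.9282i|² + |1.7321i|² + |-9|² + |-1.7321i|² + |-3.0000+6.9282i|²) = (1/6)·210.0000 = 35.0000

Both sides agree, confirming Parseval's theorem.

Σ|x[n]|² = (1/N)Σ|X[k]|² = 35.0000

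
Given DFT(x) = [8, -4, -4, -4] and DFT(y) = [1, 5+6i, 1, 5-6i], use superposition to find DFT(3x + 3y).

By linearity: DFT(3x + 3y) = 3·DFT(x) + 3·DFT(y)
= 3·[8, -4, -4, -4] + 3·[1, 5+6i, 1, 5-6i]

Computing element-wise:
Z[0] = 3·(8) + 3·(1) = 27
Z[1] = 3·(-4) + 3·(5+6i) = 3+18i
Z[2] = 3·(-4) + 3·(1) = -9
Z[3] = 3·(-4) + 3·(5-6i) = 3-18i

DFT(3x + 3y) = 3·X + 3·Y = [27, 3+18i, -9, 3-18i]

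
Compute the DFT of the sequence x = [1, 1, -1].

X[k] = Σ(n=0 to 2) x[n] · ω_3^(nk)
where ω_3 = e^(-2πi/3)

Computing each X[k]:
X[0] = 1
X[1] = 1.0000-1.7321i
X[2] = 1.0000+1.7321i

X = [1, 1.0000-1.7321i, 1.0000+1.7321i]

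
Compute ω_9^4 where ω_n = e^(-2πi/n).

ω_9^4 = e^(-2πi·4/9)
= cos(-2π·4/9) + i·sin(-2π·4/9)
= cos(-8π/9) + i·sin(-8π/9)

ω_9^4 = cos(-8π/9) + i·sin(-8π/9) = -0.9397-0.3420i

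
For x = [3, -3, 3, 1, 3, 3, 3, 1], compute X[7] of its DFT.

X[7] = Σ(n=0 to 7) x[n] · ω_8^(7n) where ω_8 = e^(-2πi/8)
= (3)·ω_8^0 + (-3)·ω_8^7 + (3)·ω_8^14 + (1)·ω_8^21 + (3)·ω_8^28 + (3)·ω_8^35 + (3)·ω_8^42 + (1)·ω_8^49

X[7] = -4.2426-4.2426i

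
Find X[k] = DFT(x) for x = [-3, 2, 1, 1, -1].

X[k] = Σ(n=0 to 4) x[n] · ω_5^(nk)
where ω_5 = e^(-2πi/5)

Computing each X[k]:
X[0] = 0
X[1] = -4.3090-2.8532i
X[2] = -3.1910-1.7634i
X[3] = -3.1910+1.7634i
X[4] = -4.3090+2.8532i

X = [0, -4.3090-2.8532i, -3.1910-1.7634i, -3.1910+1.7634i, -4.3090+2.8532i]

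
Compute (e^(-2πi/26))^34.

Since ω_26^26 = 1, powers reduce modulo 26.
34 mod 26 = 8
So ω_26^34 = ω_26^8 = e^(-2πi·8/26)

ω_26^34 = ω_26^8 = -0.3546-0.9350i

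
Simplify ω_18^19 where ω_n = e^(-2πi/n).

Since ω_18^18 = 1, powers reduce modulo 18.
19 mod 18 = 1
So ω_18^19 = ω_18^1 = e^(-2πi·1/18)

ω_18^19 = ω_18^1 = 0.9397-0.3420i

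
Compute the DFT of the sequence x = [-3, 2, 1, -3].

X[k] = Σ(n=0 to 3) x[n] · ω_4^(nk)
where ω_4 = e^(-2πi/4)

Computing each X[k]:
X[0] = -3
X[1] = -4-5i
X[2] = -1
X[3] = -4+5i

X = [-3, -4-5i, -1, -4+5i]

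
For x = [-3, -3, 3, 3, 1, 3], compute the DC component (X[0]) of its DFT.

X[0] = Σ(n=0 to 5) x[n] · ω_6^0 = Σ x[n]
= (-3) + (-3) + (3) + (3) + (1) + (3)

X[0] = 4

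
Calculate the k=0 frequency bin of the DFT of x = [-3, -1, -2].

X[0] = Σ(n=0 to 2) x[n] · ω_3^0 = Σ x[n]
= (-3) + (-1) + (-2)

X[0] = -6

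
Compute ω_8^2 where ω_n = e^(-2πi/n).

ω_8^2 = e^(-2πi·2/8)
= cos(-2π·2/8) + i·sin(-2π·2/8)
= cos(-4π/8) + i·sin(-4π/8)

ω_8^2 = cos(-4π/8) + i·sin(-4π/8) = -1i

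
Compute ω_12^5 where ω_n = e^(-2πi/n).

ω_12^5 = e^(-2πi·5/12)
= cos(-2π·5/12) + i·sin(-2π·5/12)
= cos(-10π/12) + i·sin(-10π/12)

ω_12^5 = cos(-10π/12) + i·sin(-10π/12) = -0.8660-0.5000i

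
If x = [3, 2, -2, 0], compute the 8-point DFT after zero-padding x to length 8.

Original 4-point DFT: [3, 5-2i, -1, 5+2i]
Zero-padded 8-point DFT provides frequency interpolation.

DFT_8([x, 0, ...]) = [3, 4.4142+0.5858i, 5-2i, 1.5858-3.4142i, -1, 1.5858+3.4142i, 5+2i, 4.4142-0.5858i]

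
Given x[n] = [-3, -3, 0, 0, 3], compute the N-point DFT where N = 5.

X[k] = Σ(n=0 to 4) x[n] · ω_5^(nk)
where ω_5 = e^(-2πi/5)

Computing each X[k]:
X[0] = -3
X[1] = -3.0000+5.7063i
X[2] = -3.0000+3.5267i
X[3] = -3.0000-3.5267i
X[4] = -3.0000-5.7063i

X = [-3, -3.0000+5.7063i, -3.0000+3.5267i, -3.0000-3.5267i, -3.0000-5.7063i]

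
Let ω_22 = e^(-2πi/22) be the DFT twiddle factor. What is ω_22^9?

ω_22^9 = e^(-2πi·9/22)
= cos(-2π·9/22) + i·sin(-2π·9/22)
= cos(-18π/22) + i·sin(-18π/22)

ω_22^9 = cos(-18π/22) + i·sin(-18π/22) = -0.8413-0.5406i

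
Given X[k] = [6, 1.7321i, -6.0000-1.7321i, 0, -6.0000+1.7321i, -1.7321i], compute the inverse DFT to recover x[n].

x[n] = (1/6) Σ(k=0 to 5) X[k] · e^(2πikn/6)

Computing each x[n]:
x[0] = -1
x[1] = 2
x[2] = 1
x[3] = -1
x[4] = 3
x[5] = 2

x = [-1, 2, 1, -1, 3, 2]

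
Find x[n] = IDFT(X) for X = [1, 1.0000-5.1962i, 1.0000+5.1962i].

x[n] = (1/3) Σ(k=0 to 2) X[k] · e^(2πikn/3)

Computing each x[n]:
x[0] = 1
x[1] = 3
x[2] = -3

x = [1, 3, -3]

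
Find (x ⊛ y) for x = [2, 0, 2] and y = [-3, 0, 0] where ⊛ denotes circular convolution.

(x ⊛ y)[n] = Σ(m=0 to 2) x[m] · y[(n-m) mod 3]

Computing each output sample:
(x ⊛ y)[0] = -6
(x ⊛ y)[1] = 0
(x ⊛ y)[2] = -6

x ⊛ y = [-6, 0, -6]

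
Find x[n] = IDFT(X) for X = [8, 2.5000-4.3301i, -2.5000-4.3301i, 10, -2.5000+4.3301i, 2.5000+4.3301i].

x[n] = (1/6) Σ(k=0 to 5) X[k] · e^(2πikn/6)

Computing each x[n]:
x[0] = 3
x[1] = 3
x[2] = 3
x[3] = -2
x[4] = 3
x[5] = -2

x = [3, 3, 3, -2, 3, -2]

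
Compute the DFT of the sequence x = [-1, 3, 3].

X[k] = Σ(n=0 to 2) x[n] · ω_3^(nk)
where ω_3 = e^(-2πi/3)

Computing each X[k]:
X[0] = 5
X[1] = -4
X[2] = -4

X = [5, -4, -4]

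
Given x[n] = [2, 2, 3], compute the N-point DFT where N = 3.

X[k] = Σ(n=0 to 2) x[n] · ω_3^(nk)
where ω_3 = e^(-2πi/3)

Computing each X[k]:
X[0] = 7
X[1] = -0.5000+0.8660i
X[2] = -0.5000-0.8660i

X = [7, -0.5000+0.8660i, -0.5000-0.8660i]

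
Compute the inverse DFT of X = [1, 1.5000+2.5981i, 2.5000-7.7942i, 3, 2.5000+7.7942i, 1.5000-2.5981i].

x[n] = (1/6) Σ(k=0 to 5) X[k] · e^(2πikn/6)

Computing each x[n]:
x[0] = 2
x[1] = 1
x[2] = -3
x[3] = 0
x[4] = 3
x[5] = -2

x = [2, 1, -3, 0, 3, -2]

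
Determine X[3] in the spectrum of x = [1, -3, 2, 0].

X[3] = Σ(n=0 to 3) x[n] · ω_4^(3n) where ω_4 = e^(-2πi/4)
= (1)·ω_4^0 + (-3)·ω_4^3 + (2)·ω_4^6 + (0)·ω_4^9

X[3] = -1-3i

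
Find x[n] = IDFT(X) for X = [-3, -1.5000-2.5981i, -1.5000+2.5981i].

x[n] = (1/3) Σ(k=0 to 2) X[k] · e^(2πikn/3)

Computing each x[n]:
x[0] = -2
x[1] = 1
x[2] = -2

x = [-2, 1, -2]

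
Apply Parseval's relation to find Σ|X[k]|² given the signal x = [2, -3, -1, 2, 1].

Parseval: Σ|x[n]|² = (1/N)Σ|X[k]|², so Σ|X[k]|² = N·Σ|x[n]|² = 5·19.0000

Σ|X[k]|² = N·Σ|x[n]|² = 5·19.0000 = 95.0000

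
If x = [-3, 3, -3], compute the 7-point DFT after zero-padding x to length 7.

Original 3-point DFT: [-3, -3.0000-5.1962i, -3.0000+5.1962i]
Zero-padded 7-point DFT provides frequency interpolation.

DFT_7([x, 0, ...]) = [-3, -0.4620+0.5793i, -0.9647-4.2264i, -7.5734-3.6471i, -7.5734+3.6471i, -0.9647+4.2264i, -0.4620-0.5793i]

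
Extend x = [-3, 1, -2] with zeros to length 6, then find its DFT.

Original 3-point DFT: [-4, -2.5000-2.5981i, -2.5000+2.5981i]
Zero-padded 6-point DFT provides frequency interpolation.

DFT_6([x, 0, ...]) = [-4, -1.5000+0.8660i, -2.5000-2.5981i, -6, -2.5000+2.5981i, -1.5000-0.8660i]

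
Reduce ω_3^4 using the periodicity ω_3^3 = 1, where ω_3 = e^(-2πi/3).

Since ω_3^3 = 1, powers reduce modulo 3.
4 mod 3 = 1
So ω_3^4 = ω_3^1 = e^(-2πi·1/3)

ω_3^4 = ω_3^1 = -0.5000-0.8660i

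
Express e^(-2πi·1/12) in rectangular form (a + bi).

ω_12^1 = e^(-2πi·1/12)
= cos(-2π·1/12) + i·sin(-2π·1/12)
= cos(-2π/12) + i·sin(-2π/12)

ω_12^1 = cos(-2π/12) + i·sin(-2π/12) = 0.8660-0.5000i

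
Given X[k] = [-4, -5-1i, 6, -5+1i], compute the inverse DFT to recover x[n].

x[n] = (1/4) Σ(k=0 to 3) X[k] · e^(2πikn/4)

Computing each x[n]:
x[0] = -2
x[1] = -2
x[2] = 3
x[3] = -3

x = [-2, -2, 3, -3]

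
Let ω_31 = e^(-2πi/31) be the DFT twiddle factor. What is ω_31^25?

ω_31^25 = e^(-2πi·25/31)
= cos(-2π·25/31) + i·sin(-2π·25/31)
= cos(-50π/31) + i·sin(-50π/31)

ω_31^25 = cos(-50π/31) + i·sin(-50π/31) = 0.3473+0.9378i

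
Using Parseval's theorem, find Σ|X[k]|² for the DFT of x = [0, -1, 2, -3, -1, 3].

Parseval: Σ|x[n]|² = (1/N)Σ|X[k]|², so Σ|X[k]|² = N·Σ|x[n]|² = 6·24.0000

Σ|X[k]|² = N·Σ|x[n]|² = 6·24.0000 = 144.0000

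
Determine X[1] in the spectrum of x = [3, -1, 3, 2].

X[1] = Σ(n=0 to 3) x[n] · ω_4^(1n) where ω_4 = e^(-2πi/4)
= (3)·ω_4^0 + (-1)·ω_4^1 + (3)·ω_4^2 + (2)·ω_4^3

X[1] = 3i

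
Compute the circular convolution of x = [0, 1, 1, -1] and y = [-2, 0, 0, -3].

(x ⊛ y)[n] = Σ(m=0 to 3) x[m] · y[(n-m) mod 4]

Computing each output sample:
(x ⊛ y)[0] = -3
(x ⊛ y)[1] = -5
(x ⊛ y)[2] = 1
(x ⊛ y)[3] = 2

x ⊛ y = [-3, -5, 1, 2]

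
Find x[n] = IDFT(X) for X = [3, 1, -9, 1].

x[n] = (1/4) Σ(k=0 to 3) X[k] · e^(2πikn/4)

Computing each x[n]:
x[0] = -1
x[1] = 3
x[2] = -2
x[3] = 3

x = [-1, 3, -2, 3]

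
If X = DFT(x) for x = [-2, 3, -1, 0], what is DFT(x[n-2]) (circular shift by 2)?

Time shift by 2: X_shifted[k] = ω_4^(2k) · X[k]
Shifted x = [-1, 0, -2, 3]

DFT(x[n-2]) = [0, 1+3i, -6, 1-3i]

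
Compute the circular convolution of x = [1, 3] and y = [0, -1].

(x ⊛ y)[n] = Σ(m=0 to 1) x[m] · y[(n-m) mod 2]

Computing each output sample:
(x ⊛ y)[0] = -3
(x ⊛ y)[1] = -1

x ⊛ y = [-3, -1]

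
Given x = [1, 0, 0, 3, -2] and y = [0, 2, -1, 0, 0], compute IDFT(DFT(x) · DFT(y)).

(x ⊛ y)[n] = Σ(m=0 to 4) x[m] · y[(n-m) mod 5]

Computing each output sample:
(x ⊛ y)[0] = -7
(x ⊛ y)[1] = 4
(x ⊛ y)[2] = -1
(x ⊛ y)[3] = 0
(x ⊛ y)[4] = 6

x ⊛ y = [-7, 4, -1, 0, 6]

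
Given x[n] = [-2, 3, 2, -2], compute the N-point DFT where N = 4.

X[k] = Σ(n=0 to 3) x[n] · ω_4^(nk)
where ω_4 = e^(-2πi/4)

Computing each X[k]:
X[0] = 1
X[1] = -4-5i
X[2] = -1
X[3] = -4+5i

X = [1, -4-5i, -1, -4+5i]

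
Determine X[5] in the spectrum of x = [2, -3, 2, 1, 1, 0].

X[5] = Σ(n=0 to 5) x[n] · ω_6^(5n) where ω_6 = e^(-2πi/6)
= (2)·ω_6^0 + (-3)·ω_6^5 + (2)·ω_6^10 + (1)·ω_6^15 + (1)·ω_6^20 + (0)·ω_6^25

X[5] = -2.0000-1.7321i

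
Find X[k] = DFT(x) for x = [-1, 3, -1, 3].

X[k] = Σ(n=0 to 3) x[n] · ω_4^(nk)
where ω_4 = e^(-2πi/4)

Computing each X[k]:
X[0] = 4
X[1] = 0
X[2] = -8
X[3] = 0

X = [4, 0, -8, 0]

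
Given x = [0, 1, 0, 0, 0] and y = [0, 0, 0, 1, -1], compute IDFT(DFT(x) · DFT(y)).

(x ⊛ y)[n] = Σ(m=0 to 4) x[m] · y[(n-m) mod 5]

Computing each output sample:
(x ⊛ y)[0] = -1
(x ⊛ y)[1] = 0
(x ⊛ y)[2] = 0
(x ⊛ y)[3] = 0
(x ⊛ y)[4] = 1

x ⊛ y = [-1, 0, 0, 0, 1]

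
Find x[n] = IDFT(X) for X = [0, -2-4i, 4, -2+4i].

x[n] = (1/4) Σ(k=0 to 3) X[k] · e^(2πikn/4)

Computing each x[n]:
x[0] = 0
x[1] = 1
x[2] = 2
x[3] = -3

x = [0, 1, 2, -3]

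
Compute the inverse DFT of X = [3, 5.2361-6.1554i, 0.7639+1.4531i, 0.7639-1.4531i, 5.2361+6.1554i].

x[n] = (1/5) Σ(k=0 to 4) X[k] · e^(2πikn/5)

Computing each x[n]:
x[0] = 3
x[1] = 3
x[2] = 1
x[3] = -3
x[4] = -1

x = [3, 3, 1, -3, -1]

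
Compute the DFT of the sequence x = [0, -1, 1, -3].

X[k] = Σ(n=0 to 3) x[n] · ω_4^(nk)
where ω_4 = e^(-2πi/4)

Computing each X[k]:
X[0] = -3
X[1] = -1-2i
X[2] = 5
X[3] = -1+2i

X = [-3, -1-2i, 5, -1+2i]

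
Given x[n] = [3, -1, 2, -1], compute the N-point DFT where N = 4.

X[k] = Σ(n=0 to 3) x[n] · ω_4^(nk)
where ω_4 = e^(-2πi/4)

Computing each X[k]:
X[0] = 3
X[1] = 1
X[2] = 7
X[3] = 1

X = [3, 1, 7, 1]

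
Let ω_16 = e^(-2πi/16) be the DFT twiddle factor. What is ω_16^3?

ω_16^3 = e^(-2πi·3/16)
= cos(-2π·3/16) + i·sin(-2π·3/16)
= cos(-6π/16) + i·sin(-6π/16)

ω_16^3 = cos(-6π/16) + i·sin(-6π/16) = 0.3827-0.9239i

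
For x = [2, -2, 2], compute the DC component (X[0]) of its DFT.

X[0] = Σ(n=0 to 2) x[n] · ω_3^0 = Σ x[n]
= (2) + (-2) + (2)

X[0] = 2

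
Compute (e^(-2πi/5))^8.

Since ω_5^5 = 1, powers reduce modulo 5.
8 mod 5 = 3
So ω_5^8 = ω_5^3 = e^(-2πi·3/5)

ω_5^8 = ω_5^3 = -0.8090+0.5878i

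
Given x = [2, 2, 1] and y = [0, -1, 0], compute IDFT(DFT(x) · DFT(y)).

(x ⊛ y)[n] = Σ(m=0 to 2) x[m] · y[(n-m) mod 3]

Computing each output sample:
(x ⊛ y)[0] = -1
(x ⊛ y)[1] = -2
(x ⊛ y)[2] = -2

x ⊛ y = [-1, -2, -2]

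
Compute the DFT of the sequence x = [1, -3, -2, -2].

X[k] = Σ(n=0 to 3) x[n] · ω_4^(nk)
where ω_4 = e^(-2πi/4)

Computing each X[k]:
X[0] = -6
X[1] = 3+1i
X[2] = 4
X[3] = 3-1i

X = [-6, 3+1i, 4, 3-1i]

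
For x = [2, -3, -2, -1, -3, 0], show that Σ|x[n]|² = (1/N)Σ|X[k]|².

Time domain:
Σ|x[n]|² = |2|² + |-3|² + |-2|² + |-1|² + |-3|² + |0|² = 27.0000

Frequency domain:
(1/6)Σ|X[k]|² = (1/6)(|-7|² + |4.0000+1.7321i|² + |5.0000+3.4641i|² + |1|² + |5.0000-3.4641i|² + |4.0000-1.7321i|²) = (1/6)·162.0000 = 27.0000

Both sides agree, confirming Parseval's theorem.

Σ|x[n]|² = (1/N)Σ|X[k]|² = 27.0000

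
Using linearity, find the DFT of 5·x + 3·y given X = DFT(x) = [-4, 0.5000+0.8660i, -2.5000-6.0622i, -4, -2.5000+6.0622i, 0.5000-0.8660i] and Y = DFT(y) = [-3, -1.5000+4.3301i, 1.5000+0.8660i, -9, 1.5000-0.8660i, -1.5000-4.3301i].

By linearity: DFT(5x + 3y) = 5·DFT(x) + 3·DFT(y)
= 5·[-4, 0.5000+0.8660i, -2.5000-6.0622i, -4, -2.5000+6.0622i, 0.5000-0.8660i] + 3·[-3, -1.5000+4.3301i, 1.5000+0.8660i, -9, 1.5000-0.8660i, -1.5000-4.3301i]

Computing element-wise:
Z[0] = 5·(-4) + 3·(-3) = -29
Z[1] = 5·(0.5000+0.8660i) + 3·(-1.5000+4.3301i) = -2.0000+17.3203i
Z[2] = 5·(-2.5000-6.0622i) + 3·(1.5000+0.8660i) = -8.0000-27.7130i
Z[3] = 5·(-4) + 3·(-9) = -47
Z[4] = 5·(-2.5000+6.0622i) + 3·(1.5000-0.8660i) = -8.0000+27.7130i
Z[5] = 5·(0.5000-0.8660i) + 3·(-1.5000-4.3301i) = -2.0000-17.3203i

DFT(5x + 3y) = 5·X + 3·Y = [-29, -2.0000+17.3203i, -8.0000-27.7130i, -47, -8.0000+27.7130i, -2.0000-17.3203i]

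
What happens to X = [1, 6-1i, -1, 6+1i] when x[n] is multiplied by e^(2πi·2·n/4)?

Modulation property: DFT(ω_4^(-2n)·x[n]) = X[(k-2) mod 4], so circularly shift X by 2 positions.

X[k-2] = [-1, 6+1i, 1, 6-1i]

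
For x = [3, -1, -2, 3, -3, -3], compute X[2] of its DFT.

X[2] = Σ(n=0 to 5) x[n] · ω_6^(2n) where ω_6 = e^(-2πi/6)
= (3)·ω_6^0 + (-1)·ω_6^2 + (-2)·ω_6^4 + (3)·ω_6^6 + (-3)·ω_6^8 + (-3)·ω_6^10

X[2] = 10.5000-0.8660i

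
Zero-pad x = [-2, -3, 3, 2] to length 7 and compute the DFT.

Original 4-point DFT: [0, -5+5i, 2, -5-5i]
Zero-padded 7-point DFT provides frequency interpolation.

DFT_7([x, 0, ...]) = [0, -6.3400-1.4471i, -2.7884+5.7901i, 2.1283+1.6973i, 2.1283-1.6973i, -2.7884-5.7901i, -6.3400+1.4471i]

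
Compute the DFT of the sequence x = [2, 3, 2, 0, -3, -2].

X[k] = Σ(n=0 to 5) x[n] · ω_6^(nk)
where ω_6 = e^(-2πi/6)

Computing each X[k]:
X[0] = 2
X[1] = 3.0000-8.6603i
X[2] = 2
X[3] = 0
X[4] = 2
X[5] = 3.0000+8.6603i

X = [2, 3.0000-8.6603i, 2, 0, 2, 3.0000+8.6603i]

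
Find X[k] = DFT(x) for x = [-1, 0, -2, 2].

X[k] = Σ(n=0 to 3) x[n] · ω_4^(nk)
where ω_4 = e^(-2πi/4)

Computing each X[k]:
X[0] = -1
X[1] = 1+2i
X[2] = -5
X[3] = 1-2i

X = [-1, 1+2i, -5, 1-2i]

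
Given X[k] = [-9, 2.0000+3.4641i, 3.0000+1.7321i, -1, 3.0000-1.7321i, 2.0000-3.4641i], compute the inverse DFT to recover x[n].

x[n] = (1/6) Σ(k=0 to 5) X[k] · e^(2πikn/6)

Computing each x[n]:
x[0] = 0
x[1] = -3
x[2] = -3
x[3] = -1
x[4] = -2
x[5] = 0

x = [0, -3, -3, -1, -2, 0]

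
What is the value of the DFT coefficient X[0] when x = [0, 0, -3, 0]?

X[0] = Σ(n=0 to 3) x[n] · ω_4^0 = Σ x[n]
= (0) + (0) + (-3) + (0)

X[0] = -3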